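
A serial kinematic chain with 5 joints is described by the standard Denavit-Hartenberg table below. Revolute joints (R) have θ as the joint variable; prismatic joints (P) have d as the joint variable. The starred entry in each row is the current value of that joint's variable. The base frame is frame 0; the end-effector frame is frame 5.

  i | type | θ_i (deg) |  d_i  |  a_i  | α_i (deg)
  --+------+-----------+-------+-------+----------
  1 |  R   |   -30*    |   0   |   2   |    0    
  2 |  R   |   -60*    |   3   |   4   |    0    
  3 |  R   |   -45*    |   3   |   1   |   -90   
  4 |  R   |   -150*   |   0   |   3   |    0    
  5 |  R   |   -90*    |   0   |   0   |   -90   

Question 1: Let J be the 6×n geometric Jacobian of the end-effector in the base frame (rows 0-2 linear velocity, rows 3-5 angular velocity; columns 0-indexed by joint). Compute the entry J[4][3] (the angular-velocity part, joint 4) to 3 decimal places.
axis z_3 = (0.7071,-0.7071,0.0000); lever o_n−o_3 = (1.8371,1.8371,1.5000)
cross product → J_v[:, 3] = (-1.0607,-1.0607,2.5981)
J_ω[:, 3] = z_3
entry J[4][3] = -0.7071

-0.707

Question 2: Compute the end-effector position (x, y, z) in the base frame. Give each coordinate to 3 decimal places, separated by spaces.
after link 1: o_1 = (1.7321, -1.0000, 0.0000)
after link 2: o_2 = (1.7321, -5.0000, 3.0000)
after link 3: o_3 = (1.0249, -5.7071, 6.0000)
after link 4: o_4 = (2.8621, -3.8700, 7.5000)
after link 5: o_5 = (2.8621, -3.8700, 7.5000)

2.862 -3.870 7.500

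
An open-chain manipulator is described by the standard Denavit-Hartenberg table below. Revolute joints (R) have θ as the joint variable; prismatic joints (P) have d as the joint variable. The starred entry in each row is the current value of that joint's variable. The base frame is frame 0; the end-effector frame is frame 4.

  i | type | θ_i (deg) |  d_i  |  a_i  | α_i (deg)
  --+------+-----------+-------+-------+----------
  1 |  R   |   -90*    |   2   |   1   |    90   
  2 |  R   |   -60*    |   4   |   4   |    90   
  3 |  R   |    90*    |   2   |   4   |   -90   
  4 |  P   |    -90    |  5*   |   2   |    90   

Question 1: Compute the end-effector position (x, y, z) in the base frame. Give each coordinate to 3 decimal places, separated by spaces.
after link 1: o_1 = (0.0000, -1.0000, 2.0000)
after link 2: o_2 = (-4.0000, -3.0000, -1.4641)
after link 3: o_3 = (-8.0000, -1.2679, -2.4641)
after link 4: o_4 = (-8.0000, 2.9641, 0.8660)

-8.000 2.964 0.866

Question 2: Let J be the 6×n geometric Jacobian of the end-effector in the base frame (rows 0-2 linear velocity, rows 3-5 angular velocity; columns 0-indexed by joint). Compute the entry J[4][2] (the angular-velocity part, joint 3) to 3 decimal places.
0.866

axis z_2 = (-0.0000,0.8660,-0.5000); lever o_n−o_2 = (-4.0000,5.9641,2.3301)
cross product → J_v[:, 2] = (5.0000,2.0000,3.4641)
J_ω[:, 2] = z_2
entry J[4][2] = 0.8660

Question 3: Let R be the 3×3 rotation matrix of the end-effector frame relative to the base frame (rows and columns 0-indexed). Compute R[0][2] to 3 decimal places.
End-effector z-axis (col 2 of R) = (1.0000,0.0000,-0.0000)
R[0][2] = 1.0000

1.000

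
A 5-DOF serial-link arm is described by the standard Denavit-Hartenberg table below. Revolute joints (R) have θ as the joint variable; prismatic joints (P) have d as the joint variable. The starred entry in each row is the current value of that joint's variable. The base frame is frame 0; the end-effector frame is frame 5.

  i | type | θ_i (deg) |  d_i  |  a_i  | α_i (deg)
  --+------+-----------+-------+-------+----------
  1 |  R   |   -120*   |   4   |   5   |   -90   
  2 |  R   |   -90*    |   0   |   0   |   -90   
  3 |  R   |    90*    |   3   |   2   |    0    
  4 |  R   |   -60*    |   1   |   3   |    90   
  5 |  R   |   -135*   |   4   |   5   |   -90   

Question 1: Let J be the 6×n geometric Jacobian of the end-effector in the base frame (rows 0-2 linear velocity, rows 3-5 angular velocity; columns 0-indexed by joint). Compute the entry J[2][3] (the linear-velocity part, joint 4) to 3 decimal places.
3.732

axis z_3 = (-0.5000,-0.8660,-0.0000); lever o_n−o_3 = (4.4997,0.3299,1.5362)
cross product → J_v[:, 3] = (-1.3304,0.7681,3.7319)
J_ω[:, 3] = z_3
entry J[2][3] = 3.7319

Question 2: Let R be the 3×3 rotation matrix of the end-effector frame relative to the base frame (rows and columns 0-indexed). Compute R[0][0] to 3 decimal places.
0.660

End-effector x-axis (col 0 of R) = (0.6597,0.4356,-0.6124)
R[0][0] = 0.6597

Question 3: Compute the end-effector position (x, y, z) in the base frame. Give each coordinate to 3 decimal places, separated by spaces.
after link 1: o_1 = (-2.5000, -4.3301, 4.0000)
after link 2: o_2 = (-2.5000, -4.3301, 4.0000)
after link 3: o_3 = (-5.7321, -5.9282, 4.0000)
after link 4: o_4 = (-7.5311, -6.0442, 6.5981)
after link 5: o_5 = (-1.2324, -5.5983, 5.5362)

-1.232 -5.598 5.536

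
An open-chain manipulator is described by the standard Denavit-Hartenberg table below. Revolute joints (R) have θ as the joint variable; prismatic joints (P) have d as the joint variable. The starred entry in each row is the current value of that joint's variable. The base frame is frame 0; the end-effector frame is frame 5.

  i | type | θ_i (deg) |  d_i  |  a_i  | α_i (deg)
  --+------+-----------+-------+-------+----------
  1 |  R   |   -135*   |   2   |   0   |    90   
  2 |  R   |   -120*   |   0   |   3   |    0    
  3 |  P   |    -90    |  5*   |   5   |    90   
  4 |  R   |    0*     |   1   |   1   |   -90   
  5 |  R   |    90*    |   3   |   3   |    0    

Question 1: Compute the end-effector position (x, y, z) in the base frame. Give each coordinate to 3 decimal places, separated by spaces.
after link 1: o_1 = (0.0000, 0.0000, 2.0000)
after link 2: o_2 = (1.0607, 1.0607, -0.5981)
after link 3: o_3 = (0.5870, 7.6581, 1.9019)
after link 4: o_4 = (0.8458, 7.9169, 3.2679)
after link 5: o_5 = (-0.2149, 11.0989, 0.6699)

-0.215 11.099 0.670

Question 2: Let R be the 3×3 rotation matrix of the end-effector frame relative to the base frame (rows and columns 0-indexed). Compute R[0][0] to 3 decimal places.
0.354

End-effector x-axis (col 0 of R) = (0.3536,0.3536,-0.8660)
R[0][0] = 0.3536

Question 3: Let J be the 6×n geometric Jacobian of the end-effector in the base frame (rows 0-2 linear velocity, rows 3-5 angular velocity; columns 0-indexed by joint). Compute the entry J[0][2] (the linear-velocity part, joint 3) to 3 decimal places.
prismatic axis z_2 = (-0.7071,0.7071,0.0000)
J_v[:, 2] = z_2; J_ω[:, 2] = (0,0,0)
entry J[0][2] = -0.7071

-0.707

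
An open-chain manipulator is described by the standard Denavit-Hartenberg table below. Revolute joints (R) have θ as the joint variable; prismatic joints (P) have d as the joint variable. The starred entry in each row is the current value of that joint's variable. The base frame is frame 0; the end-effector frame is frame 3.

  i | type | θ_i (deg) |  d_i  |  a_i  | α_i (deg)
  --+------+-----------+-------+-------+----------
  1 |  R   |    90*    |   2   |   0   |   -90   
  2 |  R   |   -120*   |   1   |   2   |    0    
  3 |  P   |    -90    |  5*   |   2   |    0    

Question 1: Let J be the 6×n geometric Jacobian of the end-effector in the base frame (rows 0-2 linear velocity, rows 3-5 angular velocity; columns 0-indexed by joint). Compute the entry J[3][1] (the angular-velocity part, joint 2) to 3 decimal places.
axis z_1 = (-1.0000,0.0000,0.0000); lever o_n−o_1 = (-6.0000,-2.7321,0.7321)
cross product → J_v[:, 1] = (0.0000,0.7321,2.7321)
J_ω[:, 1] = z_1
entry J[3][1] = -1.0000

-1.000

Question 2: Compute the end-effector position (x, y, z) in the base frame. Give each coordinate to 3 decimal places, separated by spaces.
after link 1: o_1 = (0.0000, 0.0000, 2.0000)
after link 2: o_2 = (-1.0000, -1.0000, 3.7321)
after link 3: o_3 = (-6.0000, -2.7321, 2.7321)

-6.000 -2.732 2.732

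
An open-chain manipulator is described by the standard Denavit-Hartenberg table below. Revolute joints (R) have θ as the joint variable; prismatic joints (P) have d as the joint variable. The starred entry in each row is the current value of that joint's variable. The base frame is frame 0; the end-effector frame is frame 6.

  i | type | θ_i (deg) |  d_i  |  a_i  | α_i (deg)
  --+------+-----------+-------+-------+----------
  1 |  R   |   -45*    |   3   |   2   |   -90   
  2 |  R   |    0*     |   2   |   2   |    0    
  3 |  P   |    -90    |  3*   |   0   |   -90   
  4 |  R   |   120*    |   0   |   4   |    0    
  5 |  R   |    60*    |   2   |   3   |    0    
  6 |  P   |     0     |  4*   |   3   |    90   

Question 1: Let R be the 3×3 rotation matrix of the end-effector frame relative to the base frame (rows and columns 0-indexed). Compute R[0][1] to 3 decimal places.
0.707

End-effector y-axis (col 1 of R) = (0.7071,-0.7071,-0.0000)
R[0][1] = 0.7071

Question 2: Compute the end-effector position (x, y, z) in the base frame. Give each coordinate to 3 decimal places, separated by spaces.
after link 1: o_1 = (1.4142, -1.4142, 3.0000)
after link 2: o_2 = (4.2426, -1.4142, 3.0000)
after link 3: o_3 = (6.3640, 0.7071, 3.0000)
after link 4: o_4 = (3.9145, -1.7424, 1.0000)
after link 5: o_5 = (5.3287, -3.1566, -2.0000)
after link 6: o_6 = (8.1571, -5.9850, -5.0000)

8.157 -5.985 -5.000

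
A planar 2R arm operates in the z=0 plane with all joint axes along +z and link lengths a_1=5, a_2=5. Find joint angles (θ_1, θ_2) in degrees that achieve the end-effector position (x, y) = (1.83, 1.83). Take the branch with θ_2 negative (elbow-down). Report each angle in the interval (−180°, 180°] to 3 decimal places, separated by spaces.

cos θ_2 = (6.6978−5²−5²)/(2·5·5) = -0.8660; θ_2 = -150.0021° (elbow-down)
β = atan2(1.8300,1.8300) = 45.0000°; ψ = atan2(-2.4998,0.6698) = -75.0011°
θ_1 = β − ψ = 120.0011°

120.001 -150.002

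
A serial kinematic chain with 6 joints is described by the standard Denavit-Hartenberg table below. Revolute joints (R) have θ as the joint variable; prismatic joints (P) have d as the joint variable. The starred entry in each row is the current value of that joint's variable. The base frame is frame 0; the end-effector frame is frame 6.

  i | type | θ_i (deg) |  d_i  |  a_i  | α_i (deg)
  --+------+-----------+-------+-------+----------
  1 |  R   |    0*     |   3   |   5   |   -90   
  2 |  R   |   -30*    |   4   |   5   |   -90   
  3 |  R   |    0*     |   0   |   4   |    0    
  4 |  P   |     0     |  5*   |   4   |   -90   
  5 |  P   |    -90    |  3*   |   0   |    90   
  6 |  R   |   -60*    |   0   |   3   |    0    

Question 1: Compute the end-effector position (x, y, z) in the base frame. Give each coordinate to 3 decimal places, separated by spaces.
after link 1: o_1 = (5.0000, 0.0000, 3.0000)
after link 2: o_2 = (9.3301, 4.0000, 5.5000)
after link 3: o_3 = (12.7942, 4.0000, 7.5000)
after link 4: o_4 = (18.7583, 4.0000, 5.1699)
after link 5: o_5 = (18.7583, 1.0000, 5.1699)
after link 6: o_6 = (19.5083, 3.5981, 3.8708)

19.508 3.598 3.871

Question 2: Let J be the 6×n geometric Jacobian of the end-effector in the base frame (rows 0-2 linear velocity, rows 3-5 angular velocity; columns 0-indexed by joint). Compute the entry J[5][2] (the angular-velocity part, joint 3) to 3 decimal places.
-0.866

axis z_2 = (0.5000,0.0000,-0.8660); lever o_n−o_2 = (10.1782,-0.4019,-1.6292)
cross product → J_v[:, 2] = (-0.3481,-8.0000,-0.2010)
J_ω[:, 2] = z_2
entry J[5][2] = -0.8660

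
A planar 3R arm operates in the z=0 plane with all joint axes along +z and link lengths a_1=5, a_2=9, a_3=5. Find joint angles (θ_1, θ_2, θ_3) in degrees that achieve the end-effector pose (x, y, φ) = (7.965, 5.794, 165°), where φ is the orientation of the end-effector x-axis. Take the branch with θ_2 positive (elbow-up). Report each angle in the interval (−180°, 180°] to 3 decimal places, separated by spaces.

0.007 29.988 135.005

wrist centre = target − a_3·(cos φ, sin φ) = (12.7946, 4.4999)
cos θ_2 = (183.9517−5²−9²)/(2·5·9) = 0.8661; θ_2 = 29.9880° (elbow-up)
β = atan2(4.4999,12.7946) = 19.3769°; ψ = atan2(4.4984,12.7952) = 19.3700°
θ_1 = β − ψ = 0.0069°
θ_3 = φ − θ_1 − θ_2 = 135.0051° (wrapped to (-180°,180°])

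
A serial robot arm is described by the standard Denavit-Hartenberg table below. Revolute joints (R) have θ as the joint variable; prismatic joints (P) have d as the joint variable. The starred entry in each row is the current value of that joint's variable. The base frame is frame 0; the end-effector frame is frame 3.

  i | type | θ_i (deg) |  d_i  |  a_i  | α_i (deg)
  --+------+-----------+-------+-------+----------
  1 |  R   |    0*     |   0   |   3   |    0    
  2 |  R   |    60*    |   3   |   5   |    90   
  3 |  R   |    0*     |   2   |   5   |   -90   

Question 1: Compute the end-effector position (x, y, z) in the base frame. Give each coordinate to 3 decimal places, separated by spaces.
after link 1: o_1 = (3.0000, 0.0000, 0.0000)
after link 2: o_2 = (5.5000, 4.3301, 3.0000)
after link 3: o_3 = (9.7321, 7.6603, 3.0000)

9.732 7.660 3.000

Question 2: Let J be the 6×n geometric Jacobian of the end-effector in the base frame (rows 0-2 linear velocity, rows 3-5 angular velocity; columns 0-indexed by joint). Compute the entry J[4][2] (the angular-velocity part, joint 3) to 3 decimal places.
axis z_2 = (0.8660,-0.5000,0.0000); lever o_n−o_2 = (4.2321,3.3301,0.0000)
cross product → J_v[:, 2] = (-0.0000,0.0000,5.0000)
J_ω[:, 2] = z_2
entry J[4][2] = -0.5000

-0.500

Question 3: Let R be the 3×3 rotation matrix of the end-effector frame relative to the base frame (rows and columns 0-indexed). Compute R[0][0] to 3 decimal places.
0.500

End-effector x-axis (col 0 of R) = (0.5000,0.8660,0.0000)
R[0][0] = 0.5000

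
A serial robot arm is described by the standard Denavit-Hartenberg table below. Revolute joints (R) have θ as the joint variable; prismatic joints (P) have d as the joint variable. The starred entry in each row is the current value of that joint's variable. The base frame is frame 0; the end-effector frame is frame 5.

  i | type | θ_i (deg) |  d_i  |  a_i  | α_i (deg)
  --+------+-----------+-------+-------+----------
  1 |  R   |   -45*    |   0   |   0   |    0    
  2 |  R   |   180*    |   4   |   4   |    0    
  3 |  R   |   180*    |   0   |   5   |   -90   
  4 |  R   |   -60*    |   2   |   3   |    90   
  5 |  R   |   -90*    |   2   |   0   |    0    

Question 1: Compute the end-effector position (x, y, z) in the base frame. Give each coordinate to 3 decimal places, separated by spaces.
1.957 0.871 7.598

after link 1: o_1 = (0.0000, 0.0000, 0.0000)
after link 2: o_2 = (-2.8284, 2.8284, 4.0000)
after link 3: o_3 = (0.7071, -0.7071, 4.0000)
after link 4: o_4 = (3.1820, -0.3536, 6.5981)
after link 5: o_5 = (1.9572, 0.8712, 7.5981)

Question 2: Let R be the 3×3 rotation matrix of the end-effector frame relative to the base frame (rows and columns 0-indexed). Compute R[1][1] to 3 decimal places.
End-effector y-axis (col 1 of R) = (0.3536,-0.3536,0.8660)
R[1][1] = -0.3536

-0.354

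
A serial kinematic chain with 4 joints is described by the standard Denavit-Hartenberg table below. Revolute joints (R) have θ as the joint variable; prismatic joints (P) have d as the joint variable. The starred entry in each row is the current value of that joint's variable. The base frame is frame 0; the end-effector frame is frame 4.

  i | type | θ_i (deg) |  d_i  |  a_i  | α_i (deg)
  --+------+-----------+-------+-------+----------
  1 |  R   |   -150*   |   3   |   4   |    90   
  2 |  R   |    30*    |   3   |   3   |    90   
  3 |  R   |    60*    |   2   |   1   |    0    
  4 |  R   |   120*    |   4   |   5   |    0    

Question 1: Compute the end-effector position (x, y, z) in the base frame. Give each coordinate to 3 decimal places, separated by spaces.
-6.870 0.498 -2.946

after link 1: o_1 = (-3.4641, -2.0000, 3.0000)
after link 2: o_2 = (-7.2141, -0.7010, 4.5000)
after link 3: o_3 = (-8.8881, -0.6675, 3.0179)
after link 4: o_4 = (-6.8702, 0.4976, -2.9462)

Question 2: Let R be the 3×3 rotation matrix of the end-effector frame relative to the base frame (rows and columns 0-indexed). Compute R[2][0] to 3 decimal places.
End-effector x-axis (col 0 of R) = (0.7500,0.4330,-0.5000)
R[2][0] = -0.5000

-0.500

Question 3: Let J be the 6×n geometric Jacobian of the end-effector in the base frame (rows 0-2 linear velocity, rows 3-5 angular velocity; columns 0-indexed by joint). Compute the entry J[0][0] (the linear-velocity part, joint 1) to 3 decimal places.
-0.498

axis z_0 = ẑ; lever o_n−o_0 = (-6.8702,0.4976,-2.9462)
cross product → J_v[:, 0] = (-0.4976,-6.8702,0.0000)
J_ω[:, 0] = z_0
entry J[0][0] = -0.4976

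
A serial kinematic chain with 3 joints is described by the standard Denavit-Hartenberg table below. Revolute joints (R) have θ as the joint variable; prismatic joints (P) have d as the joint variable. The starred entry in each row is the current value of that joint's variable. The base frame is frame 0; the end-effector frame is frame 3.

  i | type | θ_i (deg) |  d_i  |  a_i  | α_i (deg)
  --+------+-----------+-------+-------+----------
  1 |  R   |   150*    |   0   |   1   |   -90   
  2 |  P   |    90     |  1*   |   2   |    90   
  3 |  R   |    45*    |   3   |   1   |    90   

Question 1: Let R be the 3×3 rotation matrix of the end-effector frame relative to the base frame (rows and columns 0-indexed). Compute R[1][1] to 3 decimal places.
End-effector y-axis (col 1 of R) = (-0.8660,0.5000,0.0000)
R[1][1] = 0.5000

0.500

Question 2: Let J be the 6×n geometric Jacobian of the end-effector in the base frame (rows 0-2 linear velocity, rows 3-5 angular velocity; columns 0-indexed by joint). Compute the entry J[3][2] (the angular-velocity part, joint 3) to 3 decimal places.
axis z_2 = (-0.8660,0.5000,0.0000); lever o_n−o_2 = (-2.9516,0.8876,-0.7071)
cross product → J_v[:, 2] = (-0.3536,-0.6124,0.7071)
J_ω[:, 2] = z_2
entry J[3][2] = -0.8660

-0.866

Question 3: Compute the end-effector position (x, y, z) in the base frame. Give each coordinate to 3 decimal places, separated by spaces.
after link 1: o_1 = (-0.8660, 0.5000, 0.0000)
after link 2: o_2 = (-1.3660, -0.3660, -2.0000)
after link 3: o_3 = (-4.3177, 0.5216, -2.7071)

-4.318 0.522 -2.707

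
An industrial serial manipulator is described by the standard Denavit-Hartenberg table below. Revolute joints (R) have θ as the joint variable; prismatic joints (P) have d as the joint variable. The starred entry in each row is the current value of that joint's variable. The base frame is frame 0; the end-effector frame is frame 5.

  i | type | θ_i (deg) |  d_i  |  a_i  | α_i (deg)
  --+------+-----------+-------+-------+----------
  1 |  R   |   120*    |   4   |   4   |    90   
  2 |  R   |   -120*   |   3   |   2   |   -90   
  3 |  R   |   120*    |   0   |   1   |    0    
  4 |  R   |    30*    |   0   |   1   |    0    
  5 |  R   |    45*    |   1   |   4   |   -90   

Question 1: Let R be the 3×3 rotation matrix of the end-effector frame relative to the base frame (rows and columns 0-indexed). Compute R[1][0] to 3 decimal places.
End-effector x-axis (col 0 of R) = (-0.0173,0.5477,0.8365)
R[1][0] = 0.5477

0.548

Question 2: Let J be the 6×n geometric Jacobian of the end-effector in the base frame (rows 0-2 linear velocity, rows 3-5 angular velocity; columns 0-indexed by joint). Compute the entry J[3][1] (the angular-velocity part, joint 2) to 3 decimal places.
axis z_1 = (0.8660,0.5000,0.0000); lever o_n−o_1 = (1.0712,3.4831,2.2970)
cross product → J_v[:, 1] = (1.1485,-1.9893,2.4809)
J_ω[:, 1] = z_1
entry J[3][1] = 0.8660

0.866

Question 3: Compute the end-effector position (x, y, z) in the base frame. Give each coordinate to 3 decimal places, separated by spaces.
-0.929 6.947 6.297

after link 1: o_1 = (-2.0000, 3.4641, 4.0000)
after link 2: o_2 = (1.0981, 4.0981, 2.2679)
after link 3: o_3 = (0.2231, 3.8816, 2.7010)
after link 4: o_4 = (-0.4264, 4.0066, 3.4510)
after link 5: o_5 = (-0.9288, 6.9472, 6.2970)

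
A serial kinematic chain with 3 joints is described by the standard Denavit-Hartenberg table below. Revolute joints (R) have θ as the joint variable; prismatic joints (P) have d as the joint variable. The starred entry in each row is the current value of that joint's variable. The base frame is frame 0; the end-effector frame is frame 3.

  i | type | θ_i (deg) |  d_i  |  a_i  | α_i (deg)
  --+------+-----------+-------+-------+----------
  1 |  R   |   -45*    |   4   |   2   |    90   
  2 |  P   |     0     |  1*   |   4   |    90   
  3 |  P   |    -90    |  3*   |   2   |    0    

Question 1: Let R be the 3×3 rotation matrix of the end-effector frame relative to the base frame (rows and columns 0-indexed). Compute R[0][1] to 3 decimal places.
0.707

End-effector y-axis (col 1 of R) = (0.7071,-0.7071,0.0000)
R[0][1] = 0.7071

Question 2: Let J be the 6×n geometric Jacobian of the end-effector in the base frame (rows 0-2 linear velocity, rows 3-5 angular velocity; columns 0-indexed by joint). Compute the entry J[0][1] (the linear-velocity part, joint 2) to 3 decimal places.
prismatic axis z_1 = (-0.7071,-0.7071,0.0000)
J_v[:, 1] = z_1; J_ω[:, 1] = (0,0,0)
entry J[0][1] = -0.7071

-0.707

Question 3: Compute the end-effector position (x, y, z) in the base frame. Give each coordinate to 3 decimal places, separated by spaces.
4.950 -3.536 1.000

after link 1: o_1 = (1.4142, -1.4142, 4.0000)
after link 2: o_2 = (3.5355, -4.9497, 4.0000)
after link 3: o_3 = (4.9497, -3.5355, 1.0000)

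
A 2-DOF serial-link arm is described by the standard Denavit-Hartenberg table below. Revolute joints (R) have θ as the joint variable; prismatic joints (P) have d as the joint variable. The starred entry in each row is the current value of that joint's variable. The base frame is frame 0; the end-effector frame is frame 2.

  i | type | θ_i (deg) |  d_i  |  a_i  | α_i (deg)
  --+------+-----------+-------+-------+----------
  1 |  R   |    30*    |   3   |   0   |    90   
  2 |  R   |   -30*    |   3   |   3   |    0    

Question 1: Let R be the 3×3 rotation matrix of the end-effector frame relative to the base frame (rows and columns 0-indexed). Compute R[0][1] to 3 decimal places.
End-effector y-axis (col 1 of R) = (0.4330,0.2500,0.8660)
R[0][1] = 0.4330

0.433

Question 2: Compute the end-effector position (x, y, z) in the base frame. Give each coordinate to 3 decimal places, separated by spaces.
3.750 -1.299 1.500

after link 1: o_1 = (0.0000, 0.0000, 3.0000)
after link 2: o_2 = (3.7500, -1.2990, 1.5000)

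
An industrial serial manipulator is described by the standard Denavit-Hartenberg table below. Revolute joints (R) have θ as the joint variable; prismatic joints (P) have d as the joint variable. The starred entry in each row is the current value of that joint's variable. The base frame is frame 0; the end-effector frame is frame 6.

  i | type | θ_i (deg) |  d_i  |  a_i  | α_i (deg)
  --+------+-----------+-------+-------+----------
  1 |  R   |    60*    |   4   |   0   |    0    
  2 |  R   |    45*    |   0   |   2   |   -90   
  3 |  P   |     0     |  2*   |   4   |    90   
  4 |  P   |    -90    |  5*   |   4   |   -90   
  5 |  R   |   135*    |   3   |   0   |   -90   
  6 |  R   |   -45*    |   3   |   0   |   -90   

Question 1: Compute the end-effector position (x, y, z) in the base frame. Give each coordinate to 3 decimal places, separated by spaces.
-2.447 8.662 11.121

after link 1: o_1 = (0.0000, 0.0000, 4.0000)
after link 2: o_2 = (-0.5176, 1.9319, 4.0000)
after link 3: o_3 = (-3.4848, 5.2779, 4.0000)
after link 4: o_4 = (0.3789, 6.3132, 9.0000)
after link 5: o_5 = (-0.3975, 9.2110, 9.0000)
after link 6: o_6 = (-2.4466, 8.6619, 11.1213)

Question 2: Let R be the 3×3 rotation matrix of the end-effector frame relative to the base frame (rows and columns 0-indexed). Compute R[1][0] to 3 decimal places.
End-effector x-axis (col 0 of R) = (-0.6660,0.5536,-0.5000)
R[1][0] = 0.5536

0.554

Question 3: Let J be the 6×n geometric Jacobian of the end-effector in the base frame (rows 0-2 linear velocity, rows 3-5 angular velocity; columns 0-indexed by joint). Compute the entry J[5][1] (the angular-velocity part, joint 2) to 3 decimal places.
1.000

axis z_1 = (0.0000,0.0000,1.0000); lever o_n−o_1 = (-2.4466,8.6619,7.1213)
cross product → J_v[:, 1] = (-8.6619,-2.4466,0.0000)
J_ω[:, 1] = z_1
entry J[5][1] = 1.0000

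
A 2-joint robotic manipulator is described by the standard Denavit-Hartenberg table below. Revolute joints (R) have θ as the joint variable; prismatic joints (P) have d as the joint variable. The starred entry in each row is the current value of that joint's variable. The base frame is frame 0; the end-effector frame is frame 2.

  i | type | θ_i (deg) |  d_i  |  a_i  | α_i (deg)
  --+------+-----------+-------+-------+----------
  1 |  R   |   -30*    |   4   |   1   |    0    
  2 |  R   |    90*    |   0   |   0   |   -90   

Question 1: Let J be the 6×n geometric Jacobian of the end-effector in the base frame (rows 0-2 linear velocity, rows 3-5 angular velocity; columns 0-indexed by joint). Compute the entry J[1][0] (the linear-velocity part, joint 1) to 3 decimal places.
0.866

axis z_0 = ẑ; lever o_n−o_0 = (0.8660,-0.5000,4.0000)
cross product → J_v[:, 0] = (0.5000,0.8660,-0.0000)
J_ω[:, 0] = z_0
entry J[1][0] = 0.8660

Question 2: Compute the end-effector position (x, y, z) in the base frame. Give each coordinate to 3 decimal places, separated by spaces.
0.866 -0.500 4.000

after link 1: o_1 = (0.8660, -0.5000, 4.0000)
after link 2: o_2 = (0.8660, -0.5000, 4.0000)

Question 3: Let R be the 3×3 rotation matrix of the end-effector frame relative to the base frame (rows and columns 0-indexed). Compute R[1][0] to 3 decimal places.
0.866

End-effector x-axis (col 0 of R) = (0.5000,0.8660,0.0000)
R[1][0] = 0.8660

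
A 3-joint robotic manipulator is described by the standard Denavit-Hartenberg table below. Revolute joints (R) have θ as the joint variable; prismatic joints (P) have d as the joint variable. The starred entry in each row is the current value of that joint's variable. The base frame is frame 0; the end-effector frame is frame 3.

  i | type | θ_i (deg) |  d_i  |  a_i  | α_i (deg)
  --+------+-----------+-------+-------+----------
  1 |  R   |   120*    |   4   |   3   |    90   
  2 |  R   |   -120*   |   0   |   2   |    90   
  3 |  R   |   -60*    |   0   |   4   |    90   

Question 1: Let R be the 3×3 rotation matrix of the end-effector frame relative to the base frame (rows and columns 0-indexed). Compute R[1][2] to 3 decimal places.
0.125

End-effector z-axis (col 2 of R) = (-0.6495,0.1250,0.7500)
R[1][2] = 0.1250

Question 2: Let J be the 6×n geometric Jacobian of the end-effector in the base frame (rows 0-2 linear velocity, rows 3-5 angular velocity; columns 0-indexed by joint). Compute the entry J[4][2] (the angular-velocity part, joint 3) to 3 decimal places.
-0.750

axis z_2 = (0.4330,-0.7500,0.5000); lever o_n−o_2 = (-2.5000,-2.5981,-1.7321)
cross product → J_v[:, 2] = (2.5981,-0.5000,-3.0000)
J_ω[:, 2] = z_2
entry J[4][2] = -0.7500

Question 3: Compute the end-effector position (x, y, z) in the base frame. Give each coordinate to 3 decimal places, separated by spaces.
-3.500 -0.866 0.536

after link 1: o_1 = (-1.5000, 2.5981, 4.0000)
after link 2: o_2 = (-1.0000, 1.7321, 2.2679)
after link 3: o_3 = (-3.5000, -0.8660, 0.5359)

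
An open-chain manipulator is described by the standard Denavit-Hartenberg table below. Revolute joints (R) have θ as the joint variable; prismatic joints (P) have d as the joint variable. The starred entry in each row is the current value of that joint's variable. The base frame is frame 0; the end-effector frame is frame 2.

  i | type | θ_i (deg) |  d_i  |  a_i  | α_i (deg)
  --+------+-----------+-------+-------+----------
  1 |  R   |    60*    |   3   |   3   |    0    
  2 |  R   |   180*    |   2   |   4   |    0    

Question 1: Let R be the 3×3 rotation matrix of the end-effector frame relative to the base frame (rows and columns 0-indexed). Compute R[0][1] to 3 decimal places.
End-effector y-axis (col 1 of R) = (0.8660,-0.5000,0.0000)
R[0][1] = 0.8660

0.866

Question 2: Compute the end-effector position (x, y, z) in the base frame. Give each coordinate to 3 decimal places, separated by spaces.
-0.500 -0.866 5.000

after link 1: o_1 = (1.5000, 2.5981, 3.0000)
after link 2: o_2 = (-0.5000, -0.8660, 5.0000)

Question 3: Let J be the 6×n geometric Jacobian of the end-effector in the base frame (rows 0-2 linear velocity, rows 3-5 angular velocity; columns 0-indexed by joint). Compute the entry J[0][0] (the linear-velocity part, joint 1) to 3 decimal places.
axis z_0 = ẑ; lever o_n−o_0 = (-0.5000,-0.8660,5.0000)
cross product → J_v[:, 0] = (0.8660,-0.5000,0.0000)
J_ω[:, 0] = z_0
entry J[0][0] = 0.8660

0.866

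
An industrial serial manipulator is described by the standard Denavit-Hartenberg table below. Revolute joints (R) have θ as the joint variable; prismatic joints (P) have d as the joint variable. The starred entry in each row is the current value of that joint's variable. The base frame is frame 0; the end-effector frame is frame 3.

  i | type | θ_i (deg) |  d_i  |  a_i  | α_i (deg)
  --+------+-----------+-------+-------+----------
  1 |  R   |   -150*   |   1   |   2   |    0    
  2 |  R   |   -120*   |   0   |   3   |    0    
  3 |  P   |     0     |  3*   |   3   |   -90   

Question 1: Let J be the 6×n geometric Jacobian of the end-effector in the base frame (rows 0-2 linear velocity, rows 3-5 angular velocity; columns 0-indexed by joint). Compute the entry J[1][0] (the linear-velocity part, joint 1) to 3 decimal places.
-1.732

axis z_0 = ẑ; lever o_n−o_0 = (-1.7321,5.0000,4.0000)
cross product → J_v[:, 0] = (-5.0000,-1.7321,0.0000)
J_ω[:, 0] = z_0
entry J[1][0] = -1.7321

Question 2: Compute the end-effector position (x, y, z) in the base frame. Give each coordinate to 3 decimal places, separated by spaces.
-1.732 5.000 4.000

after link 1: o_1 = (-1.7321, -1.0000, 1.0000)
after link 2: o_2 = (-1.7321, 2.0000, 1.0000)
after link 3: o_3 = (-1.7321, 5.0000, 4.0000)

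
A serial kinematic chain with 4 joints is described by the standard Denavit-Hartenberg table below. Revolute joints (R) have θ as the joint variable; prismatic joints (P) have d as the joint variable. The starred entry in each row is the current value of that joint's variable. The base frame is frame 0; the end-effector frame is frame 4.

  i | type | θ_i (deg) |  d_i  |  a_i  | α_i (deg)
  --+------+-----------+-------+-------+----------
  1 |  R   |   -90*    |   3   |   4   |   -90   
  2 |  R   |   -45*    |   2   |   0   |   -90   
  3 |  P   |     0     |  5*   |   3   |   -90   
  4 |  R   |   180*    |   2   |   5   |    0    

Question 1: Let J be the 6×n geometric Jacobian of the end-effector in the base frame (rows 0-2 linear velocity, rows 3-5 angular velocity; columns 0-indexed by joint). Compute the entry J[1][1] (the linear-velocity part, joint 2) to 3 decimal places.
axis z_1 = (1.0000,0.0000,0.0000); lever o_n−o_1 = (0.0000,-2.1213,-4.9497)
cross product → J_v[:, 1] = (-0.0000,4.9497,-2.1213)
J_ω[:, 1] = z_1
entry J[1][1] = 4.9497

4.950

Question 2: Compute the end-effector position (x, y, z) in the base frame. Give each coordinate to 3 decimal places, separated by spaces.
0.000 -6.121 -1.950

after link 1: o_1 = (0.0000, -4.0000, 3.0000)
after link 2: o_2 = (2.0000, -4.0000, 3.0000)
after link 3: o_3 = (2.0000, -9.6569, 1.5858)
after link 4: o_4 = (0.0000, -6.1213, -1.9497)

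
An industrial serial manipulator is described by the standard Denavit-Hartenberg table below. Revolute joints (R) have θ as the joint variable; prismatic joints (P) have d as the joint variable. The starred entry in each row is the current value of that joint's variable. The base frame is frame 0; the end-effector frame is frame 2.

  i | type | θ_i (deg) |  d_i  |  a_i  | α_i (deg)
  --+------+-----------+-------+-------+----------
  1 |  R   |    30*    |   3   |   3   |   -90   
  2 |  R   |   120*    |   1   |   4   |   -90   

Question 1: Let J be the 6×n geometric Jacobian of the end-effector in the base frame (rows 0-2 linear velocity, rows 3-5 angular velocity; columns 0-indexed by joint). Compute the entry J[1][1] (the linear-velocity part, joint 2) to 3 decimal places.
axis z_1 = (-0.5000,0.8660,0.0000); lever o_n−o_1 = (-2.2321,-0.1340,-3.4641)
cross product → J_v[:, 1] = (-3.0000,-1.7321,2.0000)
J_ω[:, 1] = z_1
entry J[1][1] = -1.7321

-1.732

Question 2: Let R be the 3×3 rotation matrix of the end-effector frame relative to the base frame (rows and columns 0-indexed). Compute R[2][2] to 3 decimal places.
0.500

End-effector z-axis (col 2 of R) = (-0.7500,-0.4330,0.5000)
R[2][2] = 0.5000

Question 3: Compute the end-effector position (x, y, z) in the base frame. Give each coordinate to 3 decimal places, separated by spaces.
after link 1: o_1 = (2.5981, 1.5000, 3.0000)
after link 2: o_2 = (0.3660, 1.3660, -0.4641)

0.366 1.366 -0.464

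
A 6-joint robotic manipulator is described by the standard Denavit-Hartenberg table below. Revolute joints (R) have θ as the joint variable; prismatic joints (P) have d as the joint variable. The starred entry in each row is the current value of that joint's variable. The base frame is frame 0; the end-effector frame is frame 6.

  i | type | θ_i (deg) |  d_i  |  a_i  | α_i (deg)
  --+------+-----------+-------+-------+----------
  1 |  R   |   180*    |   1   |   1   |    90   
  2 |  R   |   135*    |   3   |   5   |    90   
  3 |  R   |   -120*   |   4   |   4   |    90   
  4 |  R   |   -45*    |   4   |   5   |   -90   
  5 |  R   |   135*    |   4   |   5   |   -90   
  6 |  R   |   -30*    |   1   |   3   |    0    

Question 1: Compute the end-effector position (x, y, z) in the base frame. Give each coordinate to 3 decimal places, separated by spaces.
-5.694 -3.504 8.542

after link 1: o_1 = (-1.0000, 0.0000, 1.0000)
after link 2: o_2 = (2.5355, 3.0000, 4.5355)
after link 3: o_3 = (-1.7071, -0.4641, 5.9497)
after link 4: o_4 = (-2.9066, -1.5260, -0.2497)
after link 5: o_5 = (-4.6254, -3.5782, 5.5670)
after link 6: o_6 = (-5.6945, -3.5037, 8.5421)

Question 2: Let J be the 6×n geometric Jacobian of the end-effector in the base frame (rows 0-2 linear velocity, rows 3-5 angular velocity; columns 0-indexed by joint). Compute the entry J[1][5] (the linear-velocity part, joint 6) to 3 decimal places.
1.710

axis z_5 = (-0.6098,0.7866,0.0973); lever o_n−o_5 = (-1.0691,0.0744,2.9752)
cross product → J_v[:, 5] = (2.3329,1.7102,0.7955)
J_ω[:, 5] = z_5
entry J[1][5] = 1.7102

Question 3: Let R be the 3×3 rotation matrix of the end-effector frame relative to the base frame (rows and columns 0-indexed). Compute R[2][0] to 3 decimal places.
End-effector x-axis (col 0 of R) = (-0.1531,-0.2374,0.9593)
R[2][0] = 0.9593

0.959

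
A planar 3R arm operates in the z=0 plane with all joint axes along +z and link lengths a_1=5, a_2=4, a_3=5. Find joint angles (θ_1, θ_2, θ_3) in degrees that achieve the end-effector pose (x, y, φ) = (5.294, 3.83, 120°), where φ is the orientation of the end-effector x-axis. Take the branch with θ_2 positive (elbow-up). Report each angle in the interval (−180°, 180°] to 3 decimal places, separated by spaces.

-30.003 60.006 89.998

wrist centre = target − a_3·(cos φ, sin φ) = (7.7940, -0.5001)
cos θ_2 = (60.9966−5²−4²)/(2·5·4) = 0.4999; θ_2 = 60.0057° (elbow-up)
β = atan2(-0.5001,7.7940) = -3.6715°; ψ = atan2(3.4643,6.9997) = 26.3319°
θ_1 = β − ψ = -30.0035°
θ_3 = φ − θ_1 − θ_2 = 89.9978° (wrapped to (-180°,180°])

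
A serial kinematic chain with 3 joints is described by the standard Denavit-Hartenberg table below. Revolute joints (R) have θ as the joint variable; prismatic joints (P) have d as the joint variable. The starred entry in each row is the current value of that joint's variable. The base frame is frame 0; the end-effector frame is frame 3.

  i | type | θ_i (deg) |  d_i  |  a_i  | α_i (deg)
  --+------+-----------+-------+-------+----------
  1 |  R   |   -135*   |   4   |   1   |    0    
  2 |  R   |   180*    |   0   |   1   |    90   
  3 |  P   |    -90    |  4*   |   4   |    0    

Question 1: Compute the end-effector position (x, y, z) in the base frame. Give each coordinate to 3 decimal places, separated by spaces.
after link 1: o_1 = (-0.7071, -0.7071, 4.0000)
after link 2: o_2 = (0.0000, -0.0000, 4.0000)
after link 3: o_3 = (2.8284, -2.8284, 0.0000)

2.828 -2.828 0.000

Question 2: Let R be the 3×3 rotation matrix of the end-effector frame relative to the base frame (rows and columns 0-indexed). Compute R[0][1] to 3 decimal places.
0.707

End-effector y-axis (col 1 of R) = (0.7071,0.7071,0.0000)
R[0][1] = 0.7071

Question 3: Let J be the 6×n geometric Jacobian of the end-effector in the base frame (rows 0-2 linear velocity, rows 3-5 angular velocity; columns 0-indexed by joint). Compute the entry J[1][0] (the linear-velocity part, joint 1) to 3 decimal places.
2.828

axis z_0 = ẑ; lever o_n−o_0 = (2.8284,-2.8284,0.0000)
cross product → J_v[:, 0] = (2.8284,2.8284,-0.0000)
J_ω[:, 0] = z_0
entry J[1][0] = 2.8284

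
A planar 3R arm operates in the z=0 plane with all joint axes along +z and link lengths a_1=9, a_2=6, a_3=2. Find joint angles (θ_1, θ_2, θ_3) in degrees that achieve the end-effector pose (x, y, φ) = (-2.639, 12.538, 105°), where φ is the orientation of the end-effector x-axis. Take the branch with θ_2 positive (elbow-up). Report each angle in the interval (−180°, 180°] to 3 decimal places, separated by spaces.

wrist centre = target − a_3·(cos φ, sin φ) = (-2.1214, 10.6061)
cos θ_2 = (116.9906−9²−6²)/(2·9·6) = -0.0001; θ_2 = 90.0050° (elbow-up)
β = atan2(10.6061,-2.1214) = 101.3106°; ψ = atan2(6.0000,8.9995) = 33.6916°
θ_1 = β − ψ = 67.6190°
θ_3 = φ − θ_1 − θ_2 = -52.6240° (wrapped to (-180°,180°])

67.619 90.005 -52.624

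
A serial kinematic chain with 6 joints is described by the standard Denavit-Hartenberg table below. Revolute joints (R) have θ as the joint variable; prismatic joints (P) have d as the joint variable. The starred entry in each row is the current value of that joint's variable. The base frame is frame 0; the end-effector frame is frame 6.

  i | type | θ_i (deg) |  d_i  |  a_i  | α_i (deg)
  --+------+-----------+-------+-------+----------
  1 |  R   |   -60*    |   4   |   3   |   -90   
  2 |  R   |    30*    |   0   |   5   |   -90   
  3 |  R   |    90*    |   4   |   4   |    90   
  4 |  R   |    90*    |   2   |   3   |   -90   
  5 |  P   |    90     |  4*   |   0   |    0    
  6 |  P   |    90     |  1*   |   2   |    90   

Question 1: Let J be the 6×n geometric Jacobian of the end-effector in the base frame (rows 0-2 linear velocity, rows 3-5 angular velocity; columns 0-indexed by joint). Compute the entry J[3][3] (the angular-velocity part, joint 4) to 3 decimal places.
axis z_3 = (0.4330,-0.7500,-0.5000); lever o_n−o_3 = (4.9462,1.4330,-1.8660)
cross product → J_v[:, 3] = (2.1160,-1.6651,4.3301)
J_ω[:, 3] = z_3
entry J[3][3] = 0.4330

0.433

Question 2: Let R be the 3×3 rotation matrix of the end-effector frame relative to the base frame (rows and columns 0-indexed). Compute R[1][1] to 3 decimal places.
0.500

End-effector y-axis (col 1 of R) = (0.8660,0.5000,0.0000)
R[1][1] = 0.5000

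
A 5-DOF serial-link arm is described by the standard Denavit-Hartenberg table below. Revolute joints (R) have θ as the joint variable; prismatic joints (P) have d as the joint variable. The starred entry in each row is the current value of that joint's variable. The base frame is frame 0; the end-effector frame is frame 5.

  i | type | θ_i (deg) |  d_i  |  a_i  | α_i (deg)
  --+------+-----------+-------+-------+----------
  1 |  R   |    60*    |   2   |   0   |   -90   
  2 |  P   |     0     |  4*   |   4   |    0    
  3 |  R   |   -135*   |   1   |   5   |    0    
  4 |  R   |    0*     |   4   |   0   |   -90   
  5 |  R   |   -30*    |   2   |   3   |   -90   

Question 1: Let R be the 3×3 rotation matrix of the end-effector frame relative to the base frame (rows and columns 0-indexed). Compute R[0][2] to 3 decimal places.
0.573

End-effector z-axis (col 2 of R) = (0.5732,-0.7392,0.3536)
R[0][2] = 0.5732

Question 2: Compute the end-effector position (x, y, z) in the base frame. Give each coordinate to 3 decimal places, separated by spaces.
-9.072 5.286 8.787

after link 1: o_1 = (0.0000, 0.0000, 2.0000)
after link 2: o_2 = (-1.4641, 5.4641, 2.0000)
after link 3: o_3 = (-4.0979, 2.9022, 5.5355)
after link 4: o_4 = (-7.5620, 4.9022, 5.5355)
after link 5: o_5 = (-9.0725, 5.2860, 8.7869)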